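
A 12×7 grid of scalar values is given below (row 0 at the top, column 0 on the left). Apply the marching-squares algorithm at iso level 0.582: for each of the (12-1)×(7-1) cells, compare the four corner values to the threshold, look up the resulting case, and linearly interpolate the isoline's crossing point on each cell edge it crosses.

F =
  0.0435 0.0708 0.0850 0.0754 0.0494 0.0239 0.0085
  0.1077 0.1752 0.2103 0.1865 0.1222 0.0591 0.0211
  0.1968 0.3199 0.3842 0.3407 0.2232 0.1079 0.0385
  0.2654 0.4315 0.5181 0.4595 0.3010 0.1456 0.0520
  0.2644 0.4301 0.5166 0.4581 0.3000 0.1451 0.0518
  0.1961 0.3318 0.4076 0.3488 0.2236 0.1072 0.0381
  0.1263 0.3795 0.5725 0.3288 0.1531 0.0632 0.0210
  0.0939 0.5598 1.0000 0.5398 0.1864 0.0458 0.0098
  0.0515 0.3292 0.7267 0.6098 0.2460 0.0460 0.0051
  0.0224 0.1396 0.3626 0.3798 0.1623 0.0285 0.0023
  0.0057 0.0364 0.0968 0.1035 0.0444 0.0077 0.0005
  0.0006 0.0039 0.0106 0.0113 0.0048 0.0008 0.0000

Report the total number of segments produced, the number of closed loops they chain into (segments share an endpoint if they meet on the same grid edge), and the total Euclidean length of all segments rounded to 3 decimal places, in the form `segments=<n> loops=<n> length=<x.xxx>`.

segments=8 loops=1 length=6.590

cell (6,1): code 0100 → (6.022,2.000)–(7.000,1.050)
cell (6,2): code 1000 → (7.000,2.908)–(6.022,2.000)
cell (7,1): code 0110 → (7.000,1.050)–(8.000,1.636)
cell (7,2): code 1101 → (7.603,3.000)–(7.000,2.908)
cell (7,3): code 1000 → (8.000,3.076)–(7.603,3.000)
cell (8,1): code 0010 → (8.000,1.636)–(8.397,2.000)
cell (8,2): code 0011 → (8.397,2.000)–(8.121,3.000)
cell (8,3): code 0001 → (8.121,3.000)–(8.000,3.076)
total: 8 segments, chained into 1 closed loop(s), length Σ = 6.590061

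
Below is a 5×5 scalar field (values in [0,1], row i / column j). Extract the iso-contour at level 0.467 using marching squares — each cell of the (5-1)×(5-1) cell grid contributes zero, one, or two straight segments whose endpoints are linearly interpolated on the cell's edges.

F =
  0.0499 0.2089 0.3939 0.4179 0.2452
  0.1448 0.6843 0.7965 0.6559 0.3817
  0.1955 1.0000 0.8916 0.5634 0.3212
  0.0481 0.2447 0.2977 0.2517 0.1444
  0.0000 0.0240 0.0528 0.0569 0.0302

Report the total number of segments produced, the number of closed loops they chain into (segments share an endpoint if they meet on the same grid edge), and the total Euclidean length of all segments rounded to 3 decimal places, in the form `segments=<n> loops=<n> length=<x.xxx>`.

cell (0,0): code 0100 → (0.543,1.000)–(1.000,0.597)
cell (0,1): code 1100 → (0.182,2.000)–(0.543,1.000)
cell (0,2): code 1100 → (0.206,3.000)–(0.182,2.000)
cell (0,3): code 1000 → (1.000,3.689)–(0.206,3.000)
cell (1,0): code 0110 → (1.000,0.597)–(2.000,0.337)
cell (1,3): code 1001 → (2.000,3.398)–(1.000,3.689)
cell (2,0): code 0010 → (2.000,0.337)–(2.706,1.000)
cell (2,1): code 0011 → (2.706,1.000)–(2.715,2.000)
cell (2,2): code 0011 → (2.715,2.000)–(2.309,3.000)
cell (2,3): code 0001 → (2.309,3.000)–(2.000,3.398)
total: 10 segments, chained into 1 closed loop(s), length Σ = 9.349621

segments=10 loops=1 length=9.350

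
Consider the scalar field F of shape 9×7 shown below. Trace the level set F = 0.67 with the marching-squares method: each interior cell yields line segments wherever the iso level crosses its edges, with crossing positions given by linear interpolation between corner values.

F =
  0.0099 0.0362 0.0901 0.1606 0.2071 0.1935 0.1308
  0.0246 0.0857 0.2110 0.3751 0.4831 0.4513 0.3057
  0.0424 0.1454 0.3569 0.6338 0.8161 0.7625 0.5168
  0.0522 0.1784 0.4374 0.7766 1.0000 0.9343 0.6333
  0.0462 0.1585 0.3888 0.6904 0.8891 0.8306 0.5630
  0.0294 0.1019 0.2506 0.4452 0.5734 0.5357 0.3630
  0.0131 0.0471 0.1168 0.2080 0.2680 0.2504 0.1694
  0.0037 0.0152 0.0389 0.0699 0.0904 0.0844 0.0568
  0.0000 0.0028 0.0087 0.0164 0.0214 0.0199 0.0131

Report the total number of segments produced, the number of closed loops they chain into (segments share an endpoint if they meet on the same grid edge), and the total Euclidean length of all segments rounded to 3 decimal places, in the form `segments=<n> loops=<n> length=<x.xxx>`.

cell (1,3): code 0100 → (1.561,4.000)–(2.000,3.199)
cell (1,4): code 1100 → (1.703,5.000)–(1.561,4.000)
cell (1,5): code 1000 → (2.000,5.376)–(1.703,5.000)
cell (2,2): code 0100 → (2.254,3.000)–(3.000,2.686)
cell (2,3): code 1110 → (2.000,3.199)–(2.254,3.000)
cell (2,5): code 1001 → (3.000,5.878)–(2.000,5.376)
cell (3,2): code 0110 → (3.000,2.686)–(4.000,2.932)
cell (3,5): code 1001 → (4.000,5.600)–(3.000,5.878)
cell (4,2): code 0010 → (4.000,2.932)–(4.083,3.000)
cell (4,3): code 0011 → (4.083,3.000)–(4.694,4.000)
cell (4,4): code 0011 → (4.694,4.000)–(4.545,5.000)
cell (4,5): code 0001 → (4.545,5.000)–(4.000,5.600)
total: 12 segments, chained into 1 closed loop(s), length Σ = 9.822402

segments=12 loops=1 length=9.822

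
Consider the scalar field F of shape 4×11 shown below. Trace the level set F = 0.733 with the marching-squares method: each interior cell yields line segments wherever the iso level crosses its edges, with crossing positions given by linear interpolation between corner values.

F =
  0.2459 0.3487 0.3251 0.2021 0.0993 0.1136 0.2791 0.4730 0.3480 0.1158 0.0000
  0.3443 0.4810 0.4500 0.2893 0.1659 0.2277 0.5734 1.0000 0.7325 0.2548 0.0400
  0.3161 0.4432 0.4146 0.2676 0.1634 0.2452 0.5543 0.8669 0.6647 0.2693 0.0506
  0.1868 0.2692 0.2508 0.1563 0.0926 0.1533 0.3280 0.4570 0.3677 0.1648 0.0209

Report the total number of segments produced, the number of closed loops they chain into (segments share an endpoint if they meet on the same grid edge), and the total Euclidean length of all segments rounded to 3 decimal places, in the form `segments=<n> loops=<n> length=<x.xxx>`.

segments=6 loops=1 length=5.276

cell (0,6): code 0100 → (0.493,7.000)–(1.000,6.374)
cell (0,7): code 1000 → (1.000,7.998)–(0.493,7.000)
cell (1,6): code 0110 → (1.000,6.374)–(2.000,6.572)
cell (1,7): code 1001 → (2.000,7.662)–(1.000,7.998)
cell (2,6): code 0010 → (2.000,6.572)–(2.327,7.000)
cell (2,7): code 0001 → (2.327,7.000)–(2.000,7.662)
total: 6 segments, chained into 1 closed loop(s), length Σ = 5.275921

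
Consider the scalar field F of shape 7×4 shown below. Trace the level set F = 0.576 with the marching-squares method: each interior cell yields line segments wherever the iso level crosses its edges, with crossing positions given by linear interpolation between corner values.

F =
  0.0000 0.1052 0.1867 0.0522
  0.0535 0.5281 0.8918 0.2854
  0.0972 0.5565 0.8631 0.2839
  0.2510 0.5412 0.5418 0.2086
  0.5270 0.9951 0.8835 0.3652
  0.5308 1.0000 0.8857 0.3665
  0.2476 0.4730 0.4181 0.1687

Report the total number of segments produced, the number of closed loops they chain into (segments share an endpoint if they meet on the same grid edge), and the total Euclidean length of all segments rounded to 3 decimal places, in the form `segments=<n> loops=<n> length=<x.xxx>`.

segments=14 loops=2 length=14.458

cell (0,1): code 0100 → (0.552,2.000)–(1.000,1.132)
cell (0,2): code 1000 → (1.000,2.521)–(0.552,2.000)
cell (1,1): code 0110 → (1.000,1.132)–(2.000,1.064)
cell (1,2): code 1001 → (2.000,2.496)–(1.000,2.521)
cell (2,1): code 0010 → (2.000,1.064)–(2.894,2.000)
cell (2,2): code 0001 → (2.894,2.000)–(2.000,2.496)
cell (3,0): code 0100 → (3.077,1.000)–(4.000,0.105)
cell (3,1): code 1100 → (3.100,2.000)–(3.077,1.000)
cell (3,2): code 1000 → (4.000,2.593)–(3.100,2.000)
cell (4,0): code 0110 → (4.000,0.105)–(5.000,0.096)
cell (4,2): code 1001 → (5.000,2.596)–(4.000,2.593)
cell (5,0): code 0010 → (5.000,0.096)–(5.805,1.000)
cell (5,1): code 0011 → (5.805,1.000)–(5.662,2.000)
cell (5,2): code 0001 → (5.662,2.000)–(5.000,2.596)
total: 14 segments, chained into 2 closed loop(s), length Σ = 14.458333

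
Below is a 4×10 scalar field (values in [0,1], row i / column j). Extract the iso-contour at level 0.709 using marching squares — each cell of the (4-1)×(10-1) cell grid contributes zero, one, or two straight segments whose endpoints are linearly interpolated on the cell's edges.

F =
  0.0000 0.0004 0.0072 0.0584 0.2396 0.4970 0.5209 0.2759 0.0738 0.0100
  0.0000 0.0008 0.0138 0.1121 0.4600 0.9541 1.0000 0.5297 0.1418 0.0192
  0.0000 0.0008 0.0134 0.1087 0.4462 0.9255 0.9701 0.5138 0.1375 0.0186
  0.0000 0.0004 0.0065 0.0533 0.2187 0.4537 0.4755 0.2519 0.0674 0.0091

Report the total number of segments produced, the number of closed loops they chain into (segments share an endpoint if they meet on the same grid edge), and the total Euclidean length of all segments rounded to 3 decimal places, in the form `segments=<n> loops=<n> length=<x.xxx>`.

segments=8 loops=1 length=7.027

cell (0,4): code 0100 → (0.464,5.000)–(1.000,4.504)
cell (0,5): code 1100 → (0.393,6.000)–(0.464,5.000)
cell (0,6): code 1000 → (1.000,6.619)–(0.393,6.000)
cell (1,4): code 0110 → (1.000,4.504)–(2.000,4.548)
cell (1,6): code 1001 → (2.000,6.572)–(1.000,6.619)
cell (2,4): code 0010 → (2.000,4.548)–(2.459,5.000)
cell (2,5): code 0011 → (2.459,5.000)–(2.528,6.000)
cell (2,6): code 0001 → (2.528,6.000)–(2.000,6.572)
total: 8 segments, chained into 1 closed loop(s), length Σ = 7.026922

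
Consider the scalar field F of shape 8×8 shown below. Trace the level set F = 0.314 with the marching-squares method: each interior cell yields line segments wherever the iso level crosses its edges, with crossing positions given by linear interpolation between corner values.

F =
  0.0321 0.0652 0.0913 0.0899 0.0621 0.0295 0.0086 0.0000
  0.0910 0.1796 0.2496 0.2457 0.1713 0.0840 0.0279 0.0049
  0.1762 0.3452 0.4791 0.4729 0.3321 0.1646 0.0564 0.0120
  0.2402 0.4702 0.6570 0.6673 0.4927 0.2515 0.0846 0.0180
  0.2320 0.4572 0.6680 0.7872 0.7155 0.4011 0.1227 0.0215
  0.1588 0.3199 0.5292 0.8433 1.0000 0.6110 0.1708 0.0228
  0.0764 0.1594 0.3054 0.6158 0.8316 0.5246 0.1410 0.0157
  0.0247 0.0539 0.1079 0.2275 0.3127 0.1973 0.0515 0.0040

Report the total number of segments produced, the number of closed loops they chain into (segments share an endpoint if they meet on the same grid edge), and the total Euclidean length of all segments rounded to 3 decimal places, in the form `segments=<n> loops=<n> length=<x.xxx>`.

segments=20 loops=1 length=17.038

cell (1,0): code 0100 → (1.812,1.000)–(2.000,0.815)
cell (1,1): code 1100 → (1.281,2.000)–(1.812,1.000)
cell (1,2): code 1100 → (1.301,3.000)–(1.281,2.000)
cell (1,3): code 1100 → (1.887,4.000)–(1.301,3.000)
cell (1,4): code 1000 → (2.000,4.108)–(1.887,4.000)
cell (2,0): code 0110 → (2.000,0.815)–(3.000,0.321)
cell (2,4): code 1001 → (3.000,4.741)–(2.000,4.108)
cell (3,0): code 0110 → (3.000,0.321)–(4.000,0.364)
cell (3,4): code 1101 → (3.418,5.000)–(3.000,4.741)
cell (3,5): code 1000 → (4.000,5.313)–(3.418,5.000)
cell (4,0): code 0110 → (4.000,0.364)–(5.000,0.963)
cell (4,5): code 1001 → (5.000,5.675)–(4.000,5.313)
cell (5,0): code 0010 → (5.000,0.963)–(5.037,1.000)
cell (5,1): code 0011 → (5.037,1.000)–(5.962,2.000)
cell (5,2): code 0111 → (5.962,2.000)–(6.000,2.028)
cell (5,5): code 1001 → (6.000,5.549)–(5.000,5.675)
cell (6,2): code 0010 → (6.000,2.028)–(6.777,3.000)
cell (6,3): code 0011 → (6.777,3.000)–(6.997,4.000)
cell (6,4): code 0011 → (6.997,4.000)–(6.643,5.000)
cell (6,5): code 0001 → (6.643,5.000)–(6.000,5.549)
total: 20 segments, chained into 1 closed loop(s), length Σ = 17.038087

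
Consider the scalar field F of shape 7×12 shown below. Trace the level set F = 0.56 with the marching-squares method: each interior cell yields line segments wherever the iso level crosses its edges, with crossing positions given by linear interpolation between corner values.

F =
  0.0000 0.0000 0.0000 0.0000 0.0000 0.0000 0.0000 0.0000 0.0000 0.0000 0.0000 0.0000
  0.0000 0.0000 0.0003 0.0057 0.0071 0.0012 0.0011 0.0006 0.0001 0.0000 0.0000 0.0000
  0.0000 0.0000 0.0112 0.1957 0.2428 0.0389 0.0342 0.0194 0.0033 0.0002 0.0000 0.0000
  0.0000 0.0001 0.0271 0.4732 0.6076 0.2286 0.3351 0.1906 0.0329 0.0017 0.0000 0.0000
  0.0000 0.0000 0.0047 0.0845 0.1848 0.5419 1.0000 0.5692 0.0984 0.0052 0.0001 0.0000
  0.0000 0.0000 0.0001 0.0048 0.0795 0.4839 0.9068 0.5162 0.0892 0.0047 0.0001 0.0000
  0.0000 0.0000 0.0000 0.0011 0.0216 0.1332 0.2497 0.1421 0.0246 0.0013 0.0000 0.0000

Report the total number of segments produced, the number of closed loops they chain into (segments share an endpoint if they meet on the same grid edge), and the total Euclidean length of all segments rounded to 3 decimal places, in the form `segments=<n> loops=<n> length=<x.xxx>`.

segments=12 loops=2 length=7.509

cell (2,3): code 0100 → (2.870,4.000)–(3.000,3.646)
cell (2,4): code 1000 → (3.000,4.126)–(2.870,4.000)
cell (3,3): code 0010 → (3.000,3.646)–(3.113,4.000)
cell (3,4): code 0001 → (3.113,4.000)–(3.000,4.126)
cell (3,5): code 0100 → (3.338,6.000)–(4.000,5.040)
cell (3,6): code 1100 → (3.976,7.000)–(3.338,6.000)
cell (3,7): code 1000 → (4.000,7.020)–(3.976,7.000)
cell (4,5): code 0110 → (4.000,5.040)–(5.000,5.180)
cell (4,6): code 1011 → (5.000,6.888)–(4.174,7.000)
cell (4,7): code 0001 → (4.174,7.000)–(4.000,7.020)
cell (5,5): code 0010 → (5.000,5.180)–(5.528,6.000)
cell (5,6): code 0001 → (5.528,6.000)–(5.000,6.888)
total: 12 segments, chained into 2 closed loop(s), length Σ = 7.508880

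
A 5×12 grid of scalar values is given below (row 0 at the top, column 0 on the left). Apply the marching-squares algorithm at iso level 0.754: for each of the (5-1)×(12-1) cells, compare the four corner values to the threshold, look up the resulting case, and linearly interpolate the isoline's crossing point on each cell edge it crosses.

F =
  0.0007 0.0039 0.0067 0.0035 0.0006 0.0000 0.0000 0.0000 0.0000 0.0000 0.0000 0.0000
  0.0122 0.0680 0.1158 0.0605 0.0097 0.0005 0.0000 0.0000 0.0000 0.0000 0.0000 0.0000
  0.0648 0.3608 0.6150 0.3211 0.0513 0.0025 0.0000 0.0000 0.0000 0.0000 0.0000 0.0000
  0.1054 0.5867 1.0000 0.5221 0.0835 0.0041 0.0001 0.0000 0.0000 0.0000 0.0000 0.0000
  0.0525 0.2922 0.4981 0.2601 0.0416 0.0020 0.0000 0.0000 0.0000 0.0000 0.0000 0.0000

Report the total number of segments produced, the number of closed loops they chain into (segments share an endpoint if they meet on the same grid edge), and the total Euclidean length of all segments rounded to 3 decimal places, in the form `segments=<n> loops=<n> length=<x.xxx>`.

segments=4 loops=1 length=3.176

cell (2,1): code 0100 → (2.361,2.000)–(3.000,1.405)
cell (2,2): code 1000 → (3.000,2.515)–(2.361,2.000)
cell (3,1): code 0010 → (3.000,1.405)–(3.490,2.000)
cell (3,2): code 0001 → (3.490,2.000)–(3.000,2.515)
total: 4 segments, chained into 1 closed loop(s), length Σ = 3.175572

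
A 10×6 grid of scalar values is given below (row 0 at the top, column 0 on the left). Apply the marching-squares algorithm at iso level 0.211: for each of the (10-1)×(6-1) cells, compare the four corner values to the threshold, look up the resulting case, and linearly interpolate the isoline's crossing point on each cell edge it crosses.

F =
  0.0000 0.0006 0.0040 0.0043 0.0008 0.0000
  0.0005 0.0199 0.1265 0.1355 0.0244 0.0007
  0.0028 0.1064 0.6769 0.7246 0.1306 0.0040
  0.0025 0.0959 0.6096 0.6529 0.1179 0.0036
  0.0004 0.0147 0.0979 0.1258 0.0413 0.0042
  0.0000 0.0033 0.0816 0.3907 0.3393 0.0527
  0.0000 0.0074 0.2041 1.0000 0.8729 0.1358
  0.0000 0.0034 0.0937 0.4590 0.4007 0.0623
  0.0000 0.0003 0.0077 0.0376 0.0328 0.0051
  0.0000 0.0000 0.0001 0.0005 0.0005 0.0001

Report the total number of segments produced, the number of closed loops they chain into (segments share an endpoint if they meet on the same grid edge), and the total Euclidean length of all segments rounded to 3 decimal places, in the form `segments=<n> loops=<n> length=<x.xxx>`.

cell (1,1): code 0100 → (1.154,2.000)–(2.000,1.183)
cell (1,2): code 1100 → (1.128,3.000)–(1.154,2.000)
cell (1,3): code 1000 → (2.000,3.865)–(1.128,3.000)
cell (2,1): code 0110 → (2.000,1.183)–(3.000,1.224)
cell (2,3): code 1001 → (3.000,3.826)–(2.000,3.865)
cell (3,1): code 0010 → (3.000,1.224)–(3.779,2.000)
cell (3,2): code 0011 → (3.779,2.000)–(3.838,3.000)
cell (3,3): code 0001 → (3.838,3.000)–(3.000,3.826)
cell (4,2): code 0100 → (4.322,3.000)–(5.000,2.419)
cell (4,3): code 1100 → (4.569,4.000)–(4.322,3.000)
cell (4,4): code 1000 → (5.000,4.448)–(4.569,4.000)
cell (5,2): code 0110 → (5.000,2.419)–(6.000,2.009)
cell (5,4): code 1001 → (6.000,4.898)–(5.000,4.448)
cell (6,2): code 0110 → (6.000,2.009)–(7.000,2.321)
cell (6,4): code 1001 → (7.000,4.561)–(6.000,4.898)
cell (7,2): code 0010 → (7.000,2.321)–(7.589,3.000)
cell (7,3): code 0011 → (7.589,3.000)–(7.516,4.000)
cell (7,4): code 0001 → (7.516,4.000)–(7.000,4.561)
total: 18 segments, chained into 2 closed loop(s), length Σ = 18.172219

segments=18 loops=2 length=18.172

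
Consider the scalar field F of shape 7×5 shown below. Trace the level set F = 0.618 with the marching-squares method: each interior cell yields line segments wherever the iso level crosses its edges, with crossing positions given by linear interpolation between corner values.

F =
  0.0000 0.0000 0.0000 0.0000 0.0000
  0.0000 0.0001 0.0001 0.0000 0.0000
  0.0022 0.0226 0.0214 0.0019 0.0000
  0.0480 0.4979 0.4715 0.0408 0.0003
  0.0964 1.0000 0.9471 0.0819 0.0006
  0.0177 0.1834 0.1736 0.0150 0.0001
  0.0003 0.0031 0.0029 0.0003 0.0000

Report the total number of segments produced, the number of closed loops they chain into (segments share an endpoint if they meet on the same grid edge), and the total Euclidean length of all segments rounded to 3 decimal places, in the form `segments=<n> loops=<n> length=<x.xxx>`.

cell (3,0): code 0100 → (3.239,1.000)–(4.000,0.577)
cell (3,1): code 1100 → (3.308,2.000)–(3.239,1.000)
cell (3,2): code 1000 → (4.000,2.380)–(3.308,2.000)
cell (4,0): code 0010 → (4.000,0.577)–(4.468,1.000)
cell (4,1): code 0011 → (4.468,1.000)–(4.425,2.000)
cell (4,2): code 0001 → (4.425,2.000)–(4.000,2.380)
total: 6 segments, chained into 1 closed loop(s), length Σ = 4.864480

segments=6 loops=1 length=4.864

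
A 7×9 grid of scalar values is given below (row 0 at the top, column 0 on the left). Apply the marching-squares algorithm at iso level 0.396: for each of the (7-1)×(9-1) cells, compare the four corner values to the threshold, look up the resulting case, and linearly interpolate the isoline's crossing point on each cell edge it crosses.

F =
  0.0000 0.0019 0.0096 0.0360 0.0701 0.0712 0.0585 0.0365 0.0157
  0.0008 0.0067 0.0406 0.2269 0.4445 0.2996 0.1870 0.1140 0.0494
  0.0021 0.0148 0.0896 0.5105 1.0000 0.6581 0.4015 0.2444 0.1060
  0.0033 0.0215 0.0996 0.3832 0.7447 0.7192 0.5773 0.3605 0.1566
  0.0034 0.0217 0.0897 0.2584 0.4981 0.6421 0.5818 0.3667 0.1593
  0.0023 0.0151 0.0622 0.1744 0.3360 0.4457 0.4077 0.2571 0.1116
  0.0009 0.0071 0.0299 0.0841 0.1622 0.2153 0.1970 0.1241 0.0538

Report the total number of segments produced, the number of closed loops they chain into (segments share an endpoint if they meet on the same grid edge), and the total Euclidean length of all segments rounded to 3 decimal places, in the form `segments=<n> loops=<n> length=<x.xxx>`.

segments=18 loops=1 length=12.835

cell (0,3): code 0100 → (0.870,4.000)–(1.000,3.777)
cell (0,4): code 1000 → (1.000,4.335)–(0.870,4.000)
cell (1,2): code 0100 → (1.596,3.000)–(2.000,2.728)
cell (1,3): code 1110 → (1.000,3.777)–(1.596,3.000)
cell (1,4): code 1101 → (1.269,5.000)–(1.000,4.335)
cell (1,5): code 1100 → (1.974,6.000)–(1.269,5.000)
cell (1,6): code 1000 → (2.000,6.035)–(1.974,6.000)
cell (2,2): code 0010 → (2.000,2.728)–(2.899,3.000)
cell (2,3): code 0111 → (2.899,3.000)–(3.000,3.035)
cell (2,6): code 1001 → (3.000,6.836)–(2.000,6.035)
cell (3,3): code 0110 → (3.000,3.035)–(4.000,3.574)
cell (3,6): code 1001 → (4.000,6.864)–(3.000,6.836)
cell (4,3): code 0010 → (4.000,3.574)–(4.630,4.000)
cell (4,4): code 0111 → (4.630,4.000)–(5.000,4.547)
cell (4,6): code 1001 → (5.000,6.078)–(4.000,6.864)
cell (5,4): code 0010 → (5.000,4.547)–(5.216,5.000)
cell (5,5): code 0011 → (5.216,5.000)–(5.056,6.000)
cell (5,6): code 0001 → (5.056,6.000)–(5.000,6.078)
total: 18 segments, chained into 1 closed loop(s), length Σ = 12.834521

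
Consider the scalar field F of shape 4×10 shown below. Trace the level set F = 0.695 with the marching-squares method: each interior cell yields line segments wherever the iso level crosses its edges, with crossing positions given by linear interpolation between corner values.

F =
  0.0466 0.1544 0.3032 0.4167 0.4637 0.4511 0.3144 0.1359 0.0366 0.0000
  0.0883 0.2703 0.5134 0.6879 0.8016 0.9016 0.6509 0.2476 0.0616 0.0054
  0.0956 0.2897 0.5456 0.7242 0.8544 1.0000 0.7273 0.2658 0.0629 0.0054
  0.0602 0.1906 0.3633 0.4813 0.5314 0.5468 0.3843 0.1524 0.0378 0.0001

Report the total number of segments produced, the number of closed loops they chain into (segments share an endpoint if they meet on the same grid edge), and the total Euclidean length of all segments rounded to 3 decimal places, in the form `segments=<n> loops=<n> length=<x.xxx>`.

cell (0,3): code 0100 → (0.685,4.000)–(1.000,3.062)
cell (0,4): code 1100 → (0.541,5.000)–(0.685,4.000)
cell (0,5): code 1000 → (1.000,5.824)–(0.541,5.000)
cell (1,2): code 0100 → (1.196,3.000)–(2.000,2.837)
cell (1,3): code 1110 → (1.000,3.062)–(1.196,3.000)
cell (1,5): code 1101 → (1.577,6.000)–(1.000,5.824)
cell (1,6): code 1000 → (2.000,6.070)–(1.577,6.000)
cell (2,2): code 0010 → (2.000,2.837)–(2.120,3.000)
cell (2,3): code 0011 → (2.120,3.000)–(2.493,4.000)
cell (2,4): code 0011 → (2.493,4.000)–(2.673,5.000)
cell (2,5): code 0011 → (2.673,5.000)–(2.094,6.000)
cell (2,6): code 0001 → (2.094,6.000)–(2.000,6.070)
total: 12 segments, chained into 1 closed loop(s), length Σ = 8.559720

segments=12 loops=1 length=8.560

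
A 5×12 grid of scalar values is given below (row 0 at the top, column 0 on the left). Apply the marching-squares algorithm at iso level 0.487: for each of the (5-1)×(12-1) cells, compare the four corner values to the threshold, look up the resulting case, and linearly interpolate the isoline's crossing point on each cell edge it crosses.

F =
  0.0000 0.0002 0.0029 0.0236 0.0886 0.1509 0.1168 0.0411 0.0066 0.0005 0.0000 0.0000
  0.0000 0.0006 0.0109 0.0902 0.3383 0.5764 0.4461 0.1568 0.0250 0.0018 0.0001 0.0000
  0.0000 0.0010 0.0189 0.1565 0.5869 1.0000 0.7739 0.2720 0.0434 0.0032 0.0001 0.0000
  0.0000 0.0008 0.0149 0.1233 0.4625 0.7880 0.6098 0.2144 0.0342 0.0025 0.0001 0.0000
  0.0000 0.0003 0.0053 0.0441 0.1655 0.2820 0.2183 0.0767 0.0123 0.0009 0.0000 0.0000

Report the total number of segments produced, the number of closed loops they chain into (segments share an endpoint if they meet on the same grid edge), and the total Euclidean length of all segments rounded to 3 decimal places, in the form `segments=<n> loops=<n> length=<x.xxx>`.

cell (0,4): code 0100 → (0.790,5.000)–(1.000,4.625)
cell (0,5): code 1000 → (1.000,5.686)–(0.790,5.000)
cell (1,3): code 0100 → (1.598,4.000)–(2.000,3.768)
cell (1,4): code 1110 → (1.000,4.625)–(1.598,4.000)
cell (1,5): code 1101 → (1.125,6.000)–(1.000,5.686)
cell (1,6): code 1000 → (2.000,6.572)–(1.125,6.000)
cell (2,3): code 0010 → (2.000,3.768)–(2.803,4.000)
cell (2,4): code 0111 → (2.803,4.000)–(3.000,4.075)
cell (2,6): code 1001 → (3.000,6.311)–(2.000,6.572)
cell (3,4): code 0010 → (3.000,4.075)–(3.595,5.000)
cell (3,5): code 0011 → (3.595,5.000)–(3.314,6.000)
cell (3,6): code 0001 → (3.314,6.000)–(3.000,6.311)
total: 12 segments, chained into 1 closed loop(s), length Σ = 8.519803

segments=12 loops=1 length=8.520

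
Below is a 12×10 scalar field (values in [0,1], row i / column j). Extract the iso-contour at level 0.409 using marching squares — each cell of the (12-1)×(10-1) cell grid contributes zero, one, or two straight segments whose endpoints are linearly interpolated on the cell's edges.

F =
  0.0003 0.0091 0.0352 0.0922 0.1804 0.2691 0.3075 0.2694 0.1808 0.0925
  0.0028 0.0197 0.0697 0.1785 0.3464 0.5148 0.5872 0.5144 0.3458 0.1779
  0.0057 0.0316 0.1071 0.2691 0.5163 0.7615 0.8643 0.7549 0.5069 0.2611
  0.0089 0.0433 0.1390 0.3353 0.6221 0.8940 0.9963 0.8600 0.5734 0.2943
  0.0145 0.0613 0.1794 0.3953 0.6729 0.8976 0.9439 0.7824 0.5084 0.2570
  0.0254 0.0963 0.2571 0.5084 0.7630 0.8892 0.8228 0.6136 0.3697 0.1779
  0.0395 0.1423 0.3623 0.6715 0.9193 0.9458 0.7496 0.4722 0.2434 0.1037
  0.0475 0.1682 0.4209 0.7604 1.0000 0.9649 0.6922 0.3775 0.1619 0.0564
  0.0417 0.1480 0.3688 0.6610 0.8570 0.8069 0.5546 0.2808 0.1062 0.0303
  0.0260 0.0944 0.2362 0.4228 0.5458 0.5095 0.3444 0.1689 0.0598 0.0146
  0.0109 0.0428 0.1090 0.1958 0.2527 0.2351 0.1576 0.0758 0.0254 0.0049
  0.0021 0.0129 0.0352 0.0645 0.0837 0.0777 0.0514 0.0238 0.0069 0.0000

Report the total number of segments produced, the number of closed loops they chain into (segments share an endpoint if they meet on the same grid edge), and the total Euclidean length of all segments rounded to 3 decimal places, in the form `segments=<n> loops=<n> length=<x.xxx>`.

segments=32 loops=1 length=24.417

cell (0,4): code 0100 → (0.569,5.000)–(1.000,4.372)
cell (0,5): code 1100 → (0.363,6.000)–(0.569,5.000)
cell (0,6): code 1100 → (0.570,7.000)–(0.363,6.000)
cell (0,7): code 1000 → (1.000,7.625)–(0.570,7.000)
cell (1,3): code 0100 → (1.368,4.000)–(2.000,3.566)
cell (1,4): code 1110 → (1.000,4.372)–(1.368,4.000)
cell (1,7): code 1101 → (1.392,8.000)–(1.000,7.625)
cell (1,8): code 1000 → (2.000,8.398)–(1.392,8.000)
cell (2,3): code 0110 → (2.000,3.566)–(3.000,3.257)
cell (2,8): code 1001 → (3.000,8.589)–(2.000,8.398)
cell (3,3): code 0110 → (3.000,3.257)–(4.000,3.049)
cell (3,8): code 1001 → (4.000,8.395)–(3.000,8.589)
cell (4,2): code 0100 → (4.121,3.000)–(5.000,2.604)
cell (4,3): code 1110 → (4.000,3.049)–(4.121,3.000)
cell (4,7): code 1011 → (5.000,7.839)–(4.717,8.000)
cell (4,8): code 0001 → (4.717,8.000)–(4.000,8.395)
cell (5,2): code 0110 → (5.000,2.604)–(6.000,2.151)
cell (5,7): code 1001 → (6.000,7.276)–(5.000,7.839)
cell (6,1): code 0100 → (6.797,2.000)–(7.000,1.953)
cell (6,2): code 1110 → (6.000,2.151)–(6.797,2.000)
cell (6,6): code 1011 → (7.000,6.900)–(6.667,7.000)
cell (6,7): code 0001 → (6.667,7.000)–(6.000,7.276)
cell (7,1): code 0010 → (7.000,1.953)–(7.228,2.000)
cell (7,2): code 0111 → (7.228,2.000)–(8.000,2.138)
cell (7,6): code 1001 → (8.000,6.532)–(7.000,6.900)
cell (8,2): code 0110 → (8.000,2.138)–(9.000,2.926)
cell (8,5): code 1011 → (9.000,5.609)–(8.693,6.000)
cell (8,6): code 0001 → (8.693,6.000)–(8.000,6.532)
cell (9,2): code 0010 → (9.000,2.926)–(9.061,3.000)
cell (9,3): code 0011 → (9.061,3.000)–(9.467,4.000)
cell (9,4): code 0011 → (9.467,4.000)–(9.366,5.000)
cell (9,5): code 0001 → (9.366,5.000)–(9.000,5.609)
total: 32 segments, chained into 1 closed loop(s), length Σ = 24.417230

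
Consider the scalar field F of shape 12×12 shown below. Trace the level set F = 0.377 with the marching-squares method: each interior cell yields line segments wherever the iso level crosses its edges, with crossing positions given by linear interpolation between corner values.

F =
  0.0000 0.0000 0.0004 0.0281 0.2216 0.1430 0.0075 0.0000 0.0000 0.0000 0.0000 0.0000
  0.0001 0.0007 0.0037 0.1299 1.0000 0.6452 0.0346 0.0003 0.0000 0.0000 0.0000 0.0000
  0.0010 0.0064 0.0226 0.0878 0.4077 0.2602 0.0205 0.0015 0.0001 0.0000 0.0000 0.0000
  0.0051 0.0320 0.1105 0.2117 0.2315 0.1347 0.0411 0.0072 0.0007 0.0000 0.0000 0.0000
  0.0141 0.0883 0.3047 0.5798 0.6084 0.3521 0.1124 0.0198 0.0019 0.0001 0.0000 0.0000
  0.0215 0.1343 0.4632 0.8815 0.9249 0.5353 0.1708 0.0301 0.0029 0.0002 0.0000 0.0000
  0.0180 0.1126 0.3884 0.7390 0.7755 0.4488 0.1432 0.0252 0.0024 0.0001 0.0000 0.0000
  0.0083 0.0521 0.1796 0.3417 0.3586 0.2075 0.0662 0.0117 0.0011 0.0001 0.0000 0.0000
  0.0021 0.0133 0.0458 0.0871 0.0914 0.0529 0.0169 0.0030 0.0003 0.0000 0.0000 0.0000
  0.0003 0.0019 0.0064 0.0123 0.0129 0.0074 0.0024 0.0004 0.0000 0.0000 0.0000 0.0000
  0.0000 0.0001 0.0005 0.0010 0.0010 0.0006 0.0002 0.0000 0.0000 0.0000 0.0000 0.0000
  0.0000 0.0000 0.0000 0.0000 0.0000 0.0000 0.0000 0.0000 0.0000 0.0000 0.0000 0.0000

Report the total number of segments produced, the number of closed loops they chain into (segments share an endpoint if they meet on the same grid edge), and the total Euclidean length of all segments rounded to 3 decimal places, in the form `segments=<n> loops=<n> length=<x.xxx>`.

segments=22 loops=2 length=17.403

cell (0,3): code 0100 → (0.200,4.000)–(1.000,3.284)
cell (0,4): code 1100 → (0.466,5.000)–(0.200,4.000)
cell (0,5): code 1000 → (1.000,5.439)–(0.466,5.000)
cell (1,3): code 0110 → (1.000,3.284)–(2.000,3.904)
cell (1,4): code 1011 → (2.000,4.208)–(1.697,5.000)
cell (1,5): code 0001 → (1.697,5.000)–(1.000,5.439)
cell (2,3): code 0010 → (2.000,3.904)–(2.174,4.000)
cell (2,4): code 0001 → (2.174,4.000)–(2.000,4.208)
cell (3,2): code 0100 → (3.449,3.000)–(4.000,2.263)
cell (3,3): code 1100 → (3.386,4.000)–(3.449,3.000)
cell (3,4): code 1000 → (4.000,4.903)–(3.386,4.000)
cell (4,1): code 0100 → (4.456,2.000)–(5.000,1.738)
cell (4,2): code 1110 → (4.000,2.263)–(4.456,2.000)
cell (4,4): code 1101 → (4.136,5.000)–(4.000,4.903)
cell (4,5): code 1000 → (5.000,5.434)–(4.136,5.000)
cell (5,1): code 0110 → (5.000,1.738)–(6.000,1.959)
cell (5,5): code 1001 → (6.000,5.235)–(5.000,5.434)
cell (6,1): code 0010 → (6.000,1.959)–(6.055,2.000)
cell (6,2): code 0011 → (6.055,2.000)–(6.911,3.000)
cell (6,3): code 0011 → (6.911,3.000)–(6.956,4.000)
cell (6,4): code 0011 → (6.956,4.000)–(6.298,5.000)
cell (6,5): code 0001 → (6.298,5.000)–(6.000,5.235)
total: 22 segments, chained into 2 closed loop(s), length Σ = 17.403442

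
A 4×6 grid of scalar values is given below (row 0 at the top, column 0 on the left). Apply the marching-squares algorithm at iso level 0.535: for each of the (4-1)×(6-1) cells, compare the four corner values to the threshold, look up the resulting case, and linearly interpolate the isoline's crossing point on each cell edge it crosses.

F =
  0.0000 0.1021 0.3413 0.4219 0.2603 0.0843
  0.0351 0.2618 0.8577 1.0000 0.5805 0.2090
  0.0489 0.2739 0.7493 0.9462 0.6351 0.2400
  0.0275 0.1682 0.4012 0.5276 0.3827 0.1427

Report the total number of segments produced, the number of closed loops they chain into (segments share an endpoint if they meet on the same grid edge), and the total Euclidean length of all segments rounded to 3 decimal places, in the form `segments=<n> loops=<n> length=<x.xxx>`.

cell (0,1): code 0100 → (0.375,2.000)–(1.000,1.458)
cell (0,2): code 1100 → (0.196,3.000)–(0.375,2.000)
cell (0,3): code 1100 → (0.858,4.000)–(0.196,3.000)
cell (0,4): code 1000 → (1.000,4.122)–(0.858,4.000)
cell (1,1): code 0110 → (1.000,1.458)–(2.000,1.549)
cell (1,4): code 1001 → (2.000,4.253)–(1.000,4.122)
cell (2,1): code 0010 → (2.000,1.549)–(2.616,2.000)
cell (2,2): code 0011 → (2.616,2.000)–(2.982,3.000)
cell (2,3): code 0011 → (2.982,3.000)–(2.397,4.000)
cell (2,4): code 0001 → (2.397,4.000)–(2.000,4.253)
total: 10 segments, chained into 1 closed loop(s), length Σ = 8.700175

segments=10 loops=1 length=8.700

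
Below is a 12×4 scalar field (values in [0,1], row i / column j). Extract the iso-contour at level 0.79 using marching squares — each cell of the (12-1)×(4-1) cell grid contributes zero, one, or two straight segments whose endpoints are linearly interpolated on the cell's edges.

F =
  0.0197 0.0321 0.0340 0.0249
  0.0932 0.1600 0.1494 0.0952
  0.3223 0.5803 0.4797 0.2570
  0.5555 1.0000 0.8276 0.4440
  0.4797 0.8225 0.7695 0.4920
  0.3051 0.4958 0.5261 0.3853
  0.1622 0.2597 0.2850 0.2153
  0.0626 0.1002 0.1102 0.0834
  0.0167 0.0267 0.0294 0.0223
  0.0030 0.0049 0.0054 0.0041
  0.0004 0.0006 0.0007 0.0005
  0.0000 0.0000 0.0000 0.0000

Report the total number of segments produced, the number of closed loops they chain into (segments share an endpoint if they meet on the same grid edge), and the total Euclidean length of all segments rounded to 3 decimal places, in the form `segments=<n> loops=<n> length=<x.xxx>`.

segments=8 loops=1 length=4.914

cell (2,0): code 0100 → (2.500,1.000)–(3.000,0.528)
cell (2,1): code 1100 → (2.892,2.000)–(2.500,1.000)
cell (2,2): code 1000 → (3.000,2.098)–(2.892,2.000)
cell (3,0): code 0110 → (3.000,0.528)–(4.000,0.905)
cell (3,1): code 1011 → (4.000,1.613)–(3.647,2.000)
cell (3,2): code 0001 → (3.647,2.000)–(3.000,2.098)
cell (4,0): code 0010 → (4.000,0.905)–(4.099,1.000)
cell (4,1): code 0001 → (4.099,1.000)–(4.000,1.613)
total: 8 segments, chained into 1 closed loop(s), length Σ = 4.913915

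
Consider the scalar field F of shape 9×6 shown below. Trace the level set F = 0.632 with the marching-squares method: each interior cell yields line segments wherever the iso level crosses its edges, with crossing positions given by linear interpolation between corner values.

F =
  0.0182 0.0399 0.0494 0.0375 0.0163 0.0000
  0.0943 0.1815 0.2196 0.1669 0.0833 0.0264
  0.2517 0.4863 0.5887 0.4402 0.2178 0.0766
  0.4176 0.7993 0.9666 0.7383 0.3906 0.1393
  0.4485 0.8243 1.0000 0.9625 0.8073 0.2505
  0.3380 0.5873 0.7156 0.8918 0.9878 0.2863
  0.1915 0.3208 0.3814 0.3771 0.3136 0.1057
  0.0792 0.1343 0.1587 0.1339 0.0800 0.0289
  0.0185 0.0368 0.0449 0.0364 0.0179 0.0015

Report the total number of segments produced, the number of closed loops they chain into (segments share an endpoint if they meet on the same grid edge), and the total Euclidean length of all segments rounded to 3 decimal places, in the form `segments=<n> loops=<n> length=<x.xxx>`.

segments=14 loops=1 length=11.620

cell (2,0): code 0100 → (2.465,1.000)–(3.000,0.562)
cell (2,1): code 1100 → (2.115,2.000)–(2.465,1.000)
cell (2,2): code 1100 → (2.643,3.000)–(2.115,2.000)
cell (2,3): code 1000 → (3.000,3.306)–(2.643,3.000)
cell (3,0): code 0110 → (3.000,0.562)–(4.000,0.488)
cell (3,3): code 1101 → (3.579,4.000)–(3.000,3.306)
cell (3,4): code 1000 → (4.000,4.315)–(3.579,4.000)
cell (4,0): code 0010 → (4.000,0.488)–(4.811,1.000)
cell (4,1): code 0111 → (4.811,1.000)–(5.000,1.348)
cell (4,4): code 1001 → (5.000,4.507)–(4.000,4.315)
cell (5,1): code 0010 → (5.000,1.348)–(5.250,2.000)
cell (5,2): code 0011 → (5.250,2.000)–(5.505,3.000)
cell (5,3): code 0011 → (5.505,3.000)–(5.528,4.000)
cell (5,4): code 0001 → (5.528,4.000)–(5.000,4.507)
total: 14 segments, chained into 1 closed loop(s), length Σ = 11.620182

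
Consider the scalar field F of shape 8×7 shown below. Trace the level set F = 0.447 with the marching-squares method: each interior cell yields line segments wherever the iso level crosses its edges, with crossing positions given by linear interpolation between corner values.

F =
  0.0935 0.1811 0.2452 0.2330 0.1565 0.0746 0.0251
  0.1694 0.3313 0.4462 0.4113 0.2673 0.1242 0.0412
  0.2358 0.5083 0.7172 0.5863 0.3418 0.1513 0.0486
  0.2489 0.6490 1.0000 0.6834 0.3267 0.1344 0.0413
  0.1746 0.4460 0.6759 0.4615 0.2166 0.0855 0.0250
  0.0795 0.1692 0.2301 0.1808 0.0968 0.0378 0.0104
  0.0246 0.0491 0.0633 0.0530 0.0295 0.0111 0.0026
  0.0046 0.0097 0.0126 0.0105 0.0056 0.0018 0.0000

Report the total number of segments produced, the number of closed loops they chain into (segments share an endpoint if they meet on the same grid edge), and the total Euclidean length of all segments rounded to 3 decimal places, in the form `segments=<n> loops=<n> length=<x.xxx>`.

segments=12 loops=1 length=10.238

cell (1,0): code 0100 → (1.654,1.000)–(2.000,0.775)
cell (1,1): code 1100 → (1.003,2.000)–(1.654,1.000)
cell (1,2): code 1100 → (1.204,3.000)–(1.003,2.000)
cell (1,3): code 1000 → (2.000,3.570)–(1.204,3.000)
cell (2,0): code 0110 → (2.000,0.775)–(3.000,0.495)
cell (2,3): code 1001 → (3.000,3.663)–(2.000,3.570)
cell (3,0): code 0010 → (3.000,0.495)–(3.995,1.000)
cell (3,1): code 0111 → (3.995,1.000)–(4.000,1.004)
cell (3,3): code 1001 → (4.000,3.059)–(3.000,3.663)
cell (4,1): code 0010 → (4.000,1.004)–(4.513,2.000)
cell (4,2): code 0011 → (4.513,2.000)–(4.052,3.000)
cell (4,3): code 0001 → (4.052,3.000)–(4.000,3.059)
total: 12 segments, chained into 1 closed loop(s), length Σ = 10.238417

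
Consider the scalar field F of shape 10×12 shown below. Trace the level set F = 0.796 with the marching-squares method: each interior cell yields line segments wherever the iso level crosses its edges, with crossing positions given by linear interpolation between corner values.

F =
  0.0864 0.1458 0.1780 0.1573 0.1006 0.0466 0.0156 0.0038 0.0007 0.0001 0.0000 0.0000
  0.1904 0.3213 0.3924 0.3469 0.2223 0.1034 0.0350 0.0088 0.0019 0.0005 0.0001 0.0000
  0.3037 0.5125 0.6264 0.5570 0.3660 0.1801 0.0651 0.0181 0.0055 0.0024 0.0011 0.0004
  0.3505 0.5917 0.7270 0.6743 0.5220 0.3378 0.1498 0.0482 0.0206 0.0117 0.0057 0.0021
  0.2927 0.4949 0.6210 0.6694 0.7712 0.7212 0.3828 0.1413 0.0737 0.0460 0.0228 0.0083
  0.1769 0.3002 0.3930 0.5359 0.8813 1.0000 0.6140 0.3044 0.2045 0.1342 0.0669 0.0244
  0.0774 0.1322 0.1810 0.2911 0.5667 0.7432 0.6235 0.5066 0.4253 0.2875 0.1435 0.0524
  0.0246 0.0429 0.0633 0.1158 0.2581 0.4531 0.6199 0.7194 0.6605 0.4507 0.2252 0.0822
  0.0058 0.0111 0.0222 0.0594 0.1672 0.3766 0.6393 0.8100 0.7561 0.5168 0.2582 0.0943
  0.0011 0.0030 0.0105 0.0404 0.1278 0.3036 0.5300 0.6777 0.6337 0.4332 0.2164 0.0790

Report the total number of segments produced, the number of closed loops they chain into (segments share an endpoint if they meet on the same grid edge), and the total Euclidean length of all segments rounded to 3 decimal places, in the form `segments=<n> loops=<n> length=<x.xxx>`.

cell (4,3): code 0100 → (4.225,4.000)–(5.000,3.753)
cell (4,4): code 1100 → (4.268,5.000)–(4.225,4.000)
cell (4,5): code 1000 → (5.000,5.528)–(4.268,5.000)
cell (5,3): code 0010 → (5.000,3.753)–(5.271,4.000)
cell (5,4): code 0011 → (5.271,4.000)–(5.794,5.000)
cell (5,5): code 0001 → (5.794,5.000)–(5.000,5.528)
cell (7,6): code 0100 → (7.845,7.000)–(8.000,6.918)
cell (7,7): code 1000 → (8.000,7.260)–(7.845,7.000)
cell (8,6): code 0010 → (8.000,6.918)–(8.106,7.000)
cell (8,7): code 0001 → (8.106,7.000)–(8.000,7.260)
total: 10 segments, chained into 2 closed loop(s), length Σ = 6.057725

segments=10 loops=2 length=6.058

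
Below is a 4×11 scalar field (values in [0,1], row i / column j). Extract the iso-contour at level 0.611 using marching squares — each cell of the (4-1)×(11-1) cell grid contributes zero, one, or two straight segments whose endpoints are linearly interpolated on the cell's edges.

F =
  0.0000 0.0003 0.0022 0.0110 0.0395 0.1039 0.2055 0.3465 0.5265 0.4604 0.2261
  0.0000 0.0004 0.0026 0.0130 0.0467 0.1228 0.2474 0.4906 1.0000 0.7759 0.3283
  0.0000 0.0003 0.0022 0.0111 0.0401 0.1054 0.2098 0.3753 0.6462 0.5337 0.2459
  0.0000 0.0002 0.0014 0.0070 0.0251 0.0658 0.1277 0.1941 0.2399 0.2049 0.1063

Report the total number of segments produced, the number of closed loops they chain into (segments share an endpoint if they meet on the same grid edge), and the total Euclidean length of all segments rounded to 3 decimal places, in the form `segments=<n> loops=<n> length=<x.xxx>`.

cell (0,7): code 0100 → (0.178,8.000)–(1.000,7.236)
cell (0,8): code 1100 → (0.477,9.000)–(0.178,8.000)
cell (0,9): code 1000 → (1.000,9.368)–(0.477,9.000)
cell (1,7): code 0110 → (1.000,7.236)–(2.000,7.870)
cell (1,8): code 1011 → (2.000,8.313)–(1.681,9.000)
cell (1,9): code 0001 → (1.681,9.000)–(1.000,9.368)
cell (2,7): code 0010 → (2.000,7.870)–(2.087,8.000)
cell (2,8): code 0001 → (2.087,8.000)–(2.000,8.313)
total: 8 segments, chained into 1 closed loop(s), length Σ = 6.001267

segments=8 loops=1 length=6.001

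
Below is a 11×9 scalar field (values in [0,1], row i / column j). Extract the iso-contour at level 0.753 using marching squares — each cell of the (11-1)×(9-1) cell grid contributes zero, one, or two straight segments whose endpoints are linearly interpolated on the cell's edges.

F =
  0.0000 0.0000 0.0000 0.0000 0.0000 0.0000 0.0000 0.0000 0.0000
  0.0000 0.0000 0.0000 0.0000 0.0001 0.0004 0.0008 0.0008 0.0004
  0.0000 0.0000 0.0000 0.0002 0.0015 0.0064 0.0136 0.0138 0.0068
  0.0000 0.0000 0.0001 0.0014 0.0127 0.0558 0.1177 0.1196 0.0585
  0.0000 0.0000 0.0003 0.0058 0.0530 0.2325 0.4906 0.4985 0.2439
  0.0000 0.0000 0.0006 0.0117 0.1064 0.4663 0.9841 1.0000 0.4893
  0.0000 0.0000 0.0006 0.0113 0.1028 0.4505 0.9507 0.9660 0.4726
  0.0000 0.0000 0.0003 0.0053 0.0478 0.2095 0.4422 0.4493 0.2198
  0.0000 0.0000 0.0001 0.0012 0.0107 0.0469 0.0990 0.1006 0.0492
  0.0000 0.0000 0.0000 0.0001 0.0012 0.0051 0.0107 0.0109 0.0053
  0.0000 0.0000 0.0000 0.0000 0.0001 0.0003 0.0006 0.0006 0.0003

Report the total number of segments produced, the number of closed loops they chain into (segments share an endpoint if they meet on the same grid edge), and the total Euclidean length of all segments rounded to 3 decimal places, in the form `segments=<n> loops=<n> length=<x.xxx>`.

cell (4,5): code 0100 → (4.532,6.000)–(5.000,5.554)
cell (4,6): code 1100 → (4.507,7.000)–(4.532,6.000)
cell (4,7): code 1000 → (5.000,7.484)–(4.507,7.000)
cell (5,5): code 0110 → (5.000,5.554)–(6.000,5.605)
cell (5,7): code 1001 → (6.000,7.432)–(5.000,7.484)
cell (6,5): code 0010 → (6.000,5.605)–(6.389,6.000)
cell (6,6): code 0011 → (6.389,6.000)–(6.412,7.000)
cell (6,7): code 0001 → (6.412,7.000)–(6.000,7.432)
total: 8 segments, chained into 1 closed loop(s), length Σ = 6.491733

segments=8 loops=1 length=6.492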